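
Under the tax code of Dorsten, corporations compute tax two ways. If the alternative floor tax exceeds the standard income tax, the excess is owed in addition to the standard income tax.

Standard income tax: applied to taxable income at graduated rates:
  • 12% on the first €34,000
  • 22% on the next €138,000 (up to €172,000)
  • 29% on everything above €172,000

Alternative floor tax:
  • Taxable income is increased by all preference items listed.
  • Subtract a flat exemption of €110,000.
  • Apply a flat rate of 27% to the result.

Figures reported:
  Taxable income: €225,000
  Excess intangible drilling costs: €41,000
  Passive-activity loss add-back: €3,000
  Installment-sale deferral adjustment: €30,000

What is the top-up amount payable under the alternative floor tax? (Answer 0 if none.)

Alternative floor tax:
  Adjusted income: €225,000 + €41,000 + €3,000 + €30,000 = €299,000
  Less exemption €110,000 → base €189,000
  €189,000 × 27% = €51,030

Standard income tax:
  €34,000 × 12% = €4,080
  €138,000 × 22% = €30,360
  €53,000 × 29% = €15,370
  → €49,810

Excess of alternative floor tax over standard income tax: €51,030 − €49,810 = €1,220.

€1,220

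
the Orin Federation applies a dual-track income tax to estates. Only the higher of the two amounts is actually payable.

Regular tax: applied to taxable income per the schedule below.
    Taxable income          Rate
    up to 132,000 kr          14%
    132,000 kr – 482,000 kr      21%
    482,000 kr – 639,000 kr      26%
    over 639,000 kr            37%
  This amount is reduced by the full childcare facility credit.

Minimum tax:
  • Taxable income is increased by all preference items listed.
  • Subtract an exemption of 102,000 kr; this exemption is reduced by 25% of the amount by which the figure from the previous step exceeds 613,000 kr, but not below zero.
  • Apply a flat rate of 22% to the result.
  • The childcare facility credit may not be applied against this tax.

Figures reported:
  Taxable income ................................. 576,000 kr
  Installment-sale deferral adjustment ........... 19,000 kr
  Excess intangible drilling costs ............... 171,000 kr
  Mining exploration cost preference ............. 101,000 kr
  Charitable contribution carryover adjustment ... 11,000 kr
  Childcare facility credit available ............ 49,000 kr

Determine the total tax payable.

185,295 kr

Regular tax:
  132,000 kr × 14% = 18,480 kr
  350,000 kr × 21% = 73,500 kr
  94,000 kr × 26% = 24,440 kr
  → 116,420 kr
  Less childcare facility credit 49,000 kr → 67,420 kr

Minimum tax:
  Adjusted income: 576,000 kr + 19,000 kr + 171,000 kr + 101,000 kr + 11,000 kr = 878,000 kr
  Exemption: 102,000 kr − 25% × (878,000 kr − 613,000 kr) = 102,000 kr − 66,250 kr = 35,750 kr
  Base: 878,000 kr − 35,750 kr = 842,250 kr
  842,250 kr × 22% = 185,295 kr

185,295 kr > 67,420 kr, so the minimum tax is the binding amount.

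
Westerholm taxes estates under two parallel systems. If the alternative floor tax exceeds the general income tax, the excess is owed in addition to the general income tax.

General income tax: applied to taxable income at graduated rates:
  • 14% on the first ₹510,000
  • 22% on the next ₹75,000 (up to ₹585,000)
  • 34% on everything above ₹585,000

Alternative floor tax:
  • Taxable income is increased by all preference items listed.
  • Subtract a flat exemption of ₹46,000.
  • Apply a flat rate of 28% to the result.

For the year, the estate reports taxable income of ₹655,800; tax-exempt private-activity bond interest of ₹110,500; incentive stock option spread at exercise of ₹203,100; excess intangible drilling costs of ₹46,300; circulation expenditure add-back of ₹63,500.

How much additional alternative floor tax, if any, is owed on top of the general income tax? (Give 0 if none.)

Alternative floor tax:
  Adjusted income: ₹655,800 + ₹110,500 + ₹203,100 + ₹46,300 + ₹63,500 = ₹1,079,200
  Less exemption ₹46,000 → base ₹1,033,200
  ₹1,033,200 × 28% = ₹289,296

General income tax:
  ₹510,000 × 14% = ₹71,400
  ₹75,000 × 22% = ₹16,500
  ₹70,800 × 34% = ₹24,072
  → ₹111,972

Excess of alternative floor tax over general income tax: ₹289,296 − ₹111,972 = ₹177,324.

₹177,324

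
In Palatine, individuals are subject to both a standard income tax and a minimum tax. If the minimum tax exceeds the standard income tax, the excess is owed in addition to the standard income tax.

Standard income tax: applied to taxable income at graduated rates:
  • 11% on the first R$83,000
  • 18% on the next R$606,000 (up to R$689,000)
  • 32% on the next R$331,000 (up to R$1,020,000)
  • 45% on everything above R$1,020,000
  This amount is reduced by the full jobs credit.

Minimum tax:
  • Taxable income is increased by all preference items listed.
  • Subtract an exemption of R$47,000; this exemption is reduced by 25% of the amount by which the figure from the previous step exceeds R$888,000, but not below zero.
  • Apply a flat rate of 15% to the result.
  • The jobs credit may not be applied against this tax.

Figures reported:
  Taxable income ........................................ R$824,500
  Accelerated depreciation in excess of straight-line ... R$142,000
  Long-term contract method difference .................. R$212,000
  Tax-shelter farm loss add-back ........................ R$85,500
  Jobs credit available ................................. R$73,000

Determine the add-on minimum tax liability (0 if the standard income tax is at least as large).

R$101,030

Standard income tax:
  R$83,000 × 11% = R$9,130
  R$606,000 × 18% = R$109,080
  R$135,500 × 32% = R$43,360
  → R$161,570
  Less jobs credit R$73,000 → R$88,570

Minimum tax:
  Adjusted income: R$824,500 + R$142,000 + R$212,000 + R$85,500 = R$1,264,000
  Exemption: 25% × (R$1,264,000 − R$888,000) = R$94,000 ≥ R$47,000, so the exemption is fully phased out
  Base: R$1,264,000 − R$0 = R$1,264,000
  R$1,264,000 × 15% = R$189,600

Excess of minimum tax over standard income tax: R$189,600 − R$88,570 = R$101,030.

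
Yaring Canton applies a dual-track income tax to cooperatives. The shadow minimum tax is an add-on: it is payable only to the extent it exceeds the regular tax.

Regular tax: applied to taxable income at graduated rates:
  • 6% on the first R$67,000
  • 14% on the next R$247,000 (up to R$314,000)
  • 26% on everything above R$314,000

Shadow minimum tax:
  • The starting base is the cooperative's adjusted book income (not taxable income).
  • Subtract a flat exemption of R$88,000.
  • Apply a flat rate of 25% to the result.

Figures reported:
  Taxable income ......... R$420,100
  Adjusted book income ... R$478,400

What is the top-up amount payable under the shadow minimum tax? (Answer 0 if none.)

Shadow minimum tax:
  Base (adjusted book income): R$478,400
  Less exemption R$88,000 → base R$390,400
  R$390,400 × 25% = R$97,600

Regular tax:
  R$67,000 × 6% = R$4,020
  R$247,000 × 14% = R$34,580
  R$106,100 × 26% = R$27,586
  → R$66,186

Excess of shadow minimum tax over regular tax: R$97,600 − R$66,186 = R$31,414.

R$31,414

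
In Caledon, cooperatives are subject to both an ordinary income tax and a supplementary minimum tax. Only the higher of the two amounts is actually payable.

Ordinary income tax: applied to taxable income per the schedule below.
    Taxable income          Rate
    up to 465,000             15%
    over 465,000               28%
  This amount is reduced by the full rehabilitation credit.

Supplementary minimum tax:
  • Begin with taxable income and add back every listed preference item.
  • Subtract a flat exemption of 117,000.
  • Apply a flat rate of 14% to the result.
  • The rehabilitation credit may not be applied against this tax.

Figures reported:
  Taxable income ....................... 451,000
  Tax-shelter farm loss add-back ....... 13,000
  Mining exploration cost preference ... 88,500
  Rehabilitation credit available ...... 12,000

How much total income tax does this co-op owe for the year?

60,970

Supplementary minimum tax:
  Adjusted income: 451,000 + 13,000 + 88,500 = 552,500
  Less exemption 117,000 → base 435,500
  435,500 × 14% = 60,970

Ordinary income tax:
  451,000 × 15% = 67,650
  Less rehabilitation credit 12,000 → 55,650

60,970 > 55,650, so the supplementary minimum tax is the binding amount.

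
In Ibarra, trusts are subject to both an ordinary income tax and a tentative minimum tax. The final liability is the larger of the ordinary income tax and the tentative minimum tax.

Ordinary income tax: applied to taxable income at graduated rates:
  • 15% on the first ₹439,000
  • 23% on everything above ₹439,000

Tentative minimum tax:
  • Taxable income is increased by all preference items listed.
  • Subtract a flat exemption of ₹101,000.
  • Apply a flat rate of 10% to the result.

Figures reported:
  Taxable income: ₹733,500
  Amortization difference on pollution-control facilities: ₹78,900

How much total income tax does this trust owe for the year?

₹133,585

Tentative minimum tax:
  Adjusted income: ₹733,500 + ₹78,900 = ₹812,400
  Less exemption ₹101,000 → base ₹711,400
  ₹711,400 × 10% = ₹71,140

Ordinary income tax:
  ₹439,000 × 15% = ₹65,850
  ₹294,500 × 23% = ₹67,735
  → ₹133,585

₹133,585 > ₹71,140, so the ordinary income tax governs.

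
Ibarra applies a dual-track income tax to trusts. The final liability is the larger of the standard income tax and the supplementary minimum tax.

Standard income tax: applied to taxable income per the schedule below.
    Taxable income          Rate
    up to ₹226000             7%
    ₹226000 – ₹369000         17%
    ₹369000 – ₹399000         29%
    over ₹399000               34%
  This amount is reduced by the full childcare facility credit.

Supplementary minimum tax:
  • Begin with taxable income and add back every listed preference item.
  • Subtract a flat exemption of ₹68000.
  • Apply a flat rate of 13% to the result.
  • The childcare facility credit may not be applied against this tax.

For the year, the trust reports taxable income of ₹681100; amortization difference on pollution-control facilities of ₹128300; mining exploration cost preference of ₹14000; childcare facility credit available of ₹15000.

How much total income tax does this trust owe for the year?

Supplementary minimum tax:
  Adjusted income: ₹681100 + ₹128300 + ₹14000 = ₹823400
  Less exemption ₹68000 → base ₹755400
  ₹755400 × 13% = ₹98202

Standard income tax:
  ₹226000 × 7% = ₹15820
  ₹143000 × 17% = ₹24310
  ₹30000 × 29% = ₹8700
  ₹282100 × 34% = ₹95914
  → ₹144744
  Less childcare facility credit ₹15000 → ₹129744

₹129744 > ₹98202, so the standard income tax governs.

₹129744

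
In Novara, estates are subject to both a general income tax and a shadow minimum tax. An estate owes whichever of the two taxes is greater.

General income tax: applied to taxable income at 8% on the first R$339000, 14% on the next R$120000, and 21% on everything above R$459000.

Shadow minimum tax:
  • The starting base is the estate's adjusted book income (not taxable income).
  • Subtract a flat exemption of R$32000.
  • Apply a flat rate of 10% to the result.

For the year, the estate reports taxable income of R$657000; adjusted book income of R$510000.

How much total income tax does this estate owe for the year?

General income tax:
  R$339000 × 8% = R$27120
  R$120000 × 14% = R$16800
  R$198000 × 21% = R$41580
  → R$85500

Shadow minimum tax:
  Base (adjusted book income): R$510000
  Less exemption R$32000 → base R$478000
  R$478000 × 10% = R$47800

R$85500 > R$47800, so the general income tax governs.

R$85500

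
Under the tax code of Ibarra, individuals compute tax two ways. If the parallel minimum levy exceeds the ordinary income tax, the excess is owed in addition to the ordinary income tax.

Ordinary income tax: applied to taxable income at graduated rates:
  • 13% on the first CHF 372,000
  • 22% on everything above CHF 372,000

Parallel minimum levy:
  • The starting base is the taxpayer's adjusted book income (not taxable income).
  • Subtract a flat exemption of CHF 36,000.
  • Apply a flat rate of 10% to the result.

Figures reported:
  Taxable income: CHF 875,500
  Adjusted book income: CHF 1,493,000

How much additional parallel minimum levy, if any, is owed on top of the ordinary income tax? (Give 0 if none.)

CHF 0

Parallel minimum levy:
  Base (adjusted book income): CHF 1,493,000
  Less exemption CHF 36,000 → base CHF 1,457,000
  CHF 1,457,000 × 10% = CHF 145,700

Ordinary income tax:
  CHF 372,000 × 13% = CHF 48,360
  CHF 503,500 × 22% = CHF 110,770
  → CHF 159,130

CHF 145,700 ≤ CHF 159,130, so no add-on is due.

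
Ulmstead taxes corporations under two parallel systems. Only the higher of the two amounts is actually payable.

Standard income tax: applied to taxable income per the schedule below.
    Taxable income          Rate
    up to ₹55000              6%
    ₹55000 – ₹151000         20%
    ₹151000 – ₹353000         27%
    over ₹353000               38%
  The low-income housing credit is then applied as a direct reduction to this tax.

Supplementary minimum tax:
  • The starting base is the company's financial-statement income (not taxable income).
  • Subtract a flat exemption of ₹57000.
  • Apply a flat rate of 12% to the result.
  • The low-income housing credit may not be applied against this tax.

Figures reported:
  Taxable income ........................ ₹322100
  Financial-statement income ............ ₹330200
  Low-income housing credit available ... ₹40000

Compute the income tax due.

Standard income tax:
  ₹55000 × 6% = ₹3300
  ₹96000 × 20% = ₹19200
  ₹171100 × 27% = ₹46197
  → ₹68697
  Less low-income housing credit ₹40000 → ₹28697

Supplementary minimum tax:
  Base (financial-statement income): ₹330200
  Less exemption ₹57000 → base ₹273200
  ₹273200 × 12% = ₹32784

₹32784 > ₹28697, so the supplementary minimum tax is the binding amount.

₹32784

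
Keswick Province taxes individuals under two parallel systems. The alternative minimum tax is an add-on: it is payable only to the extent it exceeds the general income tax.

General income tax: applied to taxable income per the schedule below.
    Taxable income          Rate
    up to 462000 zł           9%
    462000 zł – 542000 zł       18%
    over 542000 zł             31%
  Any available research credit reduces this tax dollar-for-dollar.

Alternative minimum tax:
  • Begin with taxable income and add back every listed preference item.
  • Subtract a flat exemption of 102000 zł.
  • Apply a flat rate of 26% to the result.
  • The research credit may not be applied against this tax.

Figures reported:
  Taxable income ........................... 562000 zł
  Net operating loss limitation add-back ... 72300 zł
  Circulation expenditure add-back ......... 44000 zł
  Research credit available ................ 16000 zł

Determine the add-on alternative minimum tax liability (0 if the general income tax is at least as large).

103658 zł

General income tax:
  462000 zł × 9% = 41580 zł
  80000 zł × 18% = 14400 zł
  20000 zł × 31% = 6200 zł
  → 62180 zł
  Less research credit 16000 zł → 46180 zł

Alternative minimum tax:
  Adjusted income: 562000 zł + 72300 zł + 44000 zł = 678300 zł
  Less exemption 102000 zł → base 576300 zł
  576300 zł × 26% = 149838 zł

Excess of alternative minimum tax over general income tax: 149838 zł − 46180 zł = 103658 zł.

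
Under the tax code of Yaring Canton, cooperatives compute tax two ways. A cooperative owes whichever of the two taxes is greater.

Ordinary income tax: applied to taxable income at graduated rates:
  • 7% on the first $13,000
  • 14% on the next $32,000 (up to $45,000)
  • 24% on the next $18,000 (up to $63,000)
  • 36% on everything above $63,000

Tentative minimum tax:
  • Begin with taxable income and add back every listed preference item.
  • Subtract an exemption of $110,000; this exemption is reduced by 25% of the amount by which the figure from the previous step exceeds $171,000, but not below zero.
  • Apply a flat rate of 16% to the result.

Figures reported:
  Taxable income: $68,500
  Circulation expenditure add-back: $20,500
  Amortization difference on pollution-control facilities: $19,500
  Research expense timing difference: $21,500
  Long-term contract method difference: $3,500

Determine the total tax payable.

$11,690

Ordinary income tax:
  $13,000 × 7% = $910
  $32,000 × 14% = $4,480
  $18,000 × 24% = $4,320
  $5,500 × 36% = $1,980
  → $11,690

Tentative minimum tax:
  Adjusted income: $68,500 + $20,500 + $19,500 + $21,500 + $3,500 = $133,500
  Exemption: $133,500 ≤ $171,000, so full $110,000 applies
  Base: $133,500 − $110,000 = $23,500
  $23,500 × 16% = $3,760

$11,690 > $3,760, so the ordinary income tax governs.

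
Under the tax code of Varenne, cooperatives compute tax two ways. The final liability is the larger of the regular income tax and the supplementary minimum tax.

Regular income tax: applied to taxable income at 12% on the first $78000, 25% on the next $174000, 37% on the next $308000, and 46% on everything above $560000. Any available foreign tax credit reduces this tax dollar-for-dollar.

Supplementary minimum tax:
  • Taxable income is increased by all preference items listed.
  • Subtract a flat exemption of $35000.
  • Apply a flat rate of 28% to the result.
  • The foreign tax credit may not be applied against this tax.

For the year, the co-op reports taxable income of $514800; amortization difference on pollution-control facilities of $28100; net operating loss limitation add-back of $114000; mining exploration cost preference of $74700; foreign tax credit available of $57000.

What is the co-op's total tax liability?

$195048

Regular income tax:
  $78000 × 12% = $9360
  $174000 × 25% = $43500
  $262800 × 37% = $97236
  → $150096
  Less foreign tax credit $57000 → $93096

Supplementary minimum tax:
  Adjusted income: $514800 + $28100 + $114000 + $74700 = $731600
  Less exemption $35000 → base $696600
  $696600 × 28% = $195048

$195048 > $93096, so the supplementary minimum tax is the binding amount.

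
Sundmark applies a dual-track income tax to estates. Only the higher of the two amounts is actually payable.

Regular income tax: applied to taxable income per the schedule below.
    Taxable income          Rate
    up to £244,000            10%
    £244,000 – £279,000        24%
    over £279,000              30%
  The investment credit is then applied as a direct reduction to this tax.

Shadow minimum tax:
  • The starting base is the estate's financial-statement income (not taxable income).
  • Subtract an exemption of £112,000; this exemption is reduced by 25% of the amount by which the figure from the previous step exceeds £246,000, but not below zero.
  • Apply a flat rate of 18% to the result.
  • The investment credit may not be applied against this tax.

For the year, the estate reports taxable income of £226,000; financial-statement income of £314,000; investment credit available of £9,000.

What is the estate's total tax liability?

£39,420

Regular income tax:
  £226,000 × 10% = £22,600
  Less investment credit £9,000 → £13,600

Shadow minimum tax:
  Base (financial-statement income): £314,000
  Exemption: £112,000 − 25% × (£314,000 − £246,000) = £112,000 − £17,000 = £95,000
  Base: £314,000 − £95,000 = £219,000
  £219,000 × 18% = £39,420

£39,420 > £13,600, so the shadow minimum tax is the binding amount.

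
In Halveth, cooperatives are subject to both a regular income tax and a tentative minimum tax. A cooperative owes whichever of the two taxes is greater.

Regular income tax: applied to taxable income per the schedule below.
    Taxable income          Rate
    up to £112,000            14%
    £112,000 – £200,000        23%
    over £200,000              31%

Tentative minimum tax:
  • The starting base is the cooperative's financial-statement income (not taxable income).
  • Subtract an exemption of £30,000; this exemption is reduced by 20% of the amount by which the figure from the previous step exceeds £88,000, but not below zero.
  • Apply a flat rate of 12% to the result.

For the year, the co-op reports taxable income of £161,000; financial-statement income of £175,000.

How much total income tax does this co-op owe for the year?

Regular income tax:
  £112,000 × 14% = £15,680
  £49,000 × 23% = £11,270
  → £26,950

Tentative minimum tax:
  Base (financial-statement income): £175,000
  Exemption: £30,000 − 20% × (£175,000 − £88,000) = £30,000 − £17,400 = £12,600
  Base: £175,000 − £12,600 = £162,400
  £162,400 × 12% = £19,488

£26,950 > £19,488, so the regular income tax governs.

£26,950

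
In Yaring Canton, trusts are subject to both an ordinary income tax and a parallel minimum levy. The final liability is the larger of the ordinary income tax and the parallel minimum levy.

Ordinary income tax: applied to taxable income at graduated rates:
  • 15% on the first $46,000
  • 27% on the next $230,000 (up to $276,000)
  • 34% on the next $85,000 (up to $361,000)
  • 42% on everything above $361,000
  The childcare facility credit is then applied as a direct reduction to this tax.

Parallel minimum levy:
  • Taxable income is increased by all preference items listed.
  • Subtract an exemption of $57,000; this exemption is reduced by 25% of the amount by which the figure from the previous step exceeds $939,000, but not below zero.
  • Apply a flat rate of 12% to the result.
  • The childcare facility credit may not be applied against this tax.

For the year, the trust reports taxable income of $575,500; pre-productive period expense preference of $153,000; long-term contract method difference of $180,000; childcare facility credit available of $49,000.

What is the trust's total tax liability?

$138,990

Parallel minimum levy:
  Adjusted income: $575,500 + $153,000 + $180,000 = $908,500
  Exemption: $908,500 ≤ $939,000, so full $57,000 applies
  Base: $908,500 − $57,000 = $851,500
  $851,500 × 12% = $102,180

Ordinary income tax:
  $46,000 × 15% = $6,900
  $230,000 × 27% = $62,100
  $85,000 × 34% = $28,900
  $214,500 × 42% = $90,090
  → $187,990
  Less childcare facility credit $49,000 → $138,990

$138,990 > $102,180, so the ordinary income tax governs.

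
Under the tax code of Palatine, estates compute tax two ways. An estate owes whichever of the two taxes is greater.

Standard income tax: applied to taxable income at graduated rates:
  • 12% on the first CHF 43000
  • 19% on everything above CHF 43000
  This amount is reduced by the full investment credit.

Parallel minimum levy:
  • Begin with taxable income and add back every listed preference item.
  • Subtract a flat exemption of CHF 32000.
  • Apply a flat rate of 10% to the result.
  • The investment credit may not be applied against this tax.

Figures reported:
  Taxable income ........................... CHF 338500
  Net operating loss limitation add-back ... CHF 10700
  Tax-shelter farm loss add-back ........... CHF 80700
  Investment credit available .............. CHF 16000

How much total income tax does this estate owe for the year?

Standard income tax:
  CHF 43000 × 12% = CHF 5160
  CHF 295500 × 19% = CHF 56145
  → CHF 61305
  Less investment credit CHF 16000 → CHF 45305

Parallel minimum levy:
  Adjusted income: CHF 338500 + CHF 10700 + CHF 80700 = CHF 429900
  Less exemption CHF 32000 → base CHF 397900
  CHF 397900 × 10% = CHF 39790

CHF 45305 > CHF 39790, so the standard income tax governs.

CHF 45305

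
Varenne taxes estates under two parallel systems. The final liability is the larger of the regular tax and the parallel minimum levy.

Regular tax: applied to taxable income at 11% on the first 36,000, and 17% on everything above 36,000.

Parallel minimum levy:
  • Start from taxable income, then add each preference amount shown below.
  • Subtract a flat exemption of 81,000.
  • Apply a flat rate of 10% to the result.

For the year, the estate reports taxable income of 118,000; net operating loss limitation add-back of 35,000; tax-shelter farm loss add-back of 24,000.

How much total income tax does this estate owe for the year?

Regular tax:
  36,000 × 11% = 3,960
  82,000 × 17% = 13,940
  → 17,900

Parallel minimum levy:
  Adjusted income: 118,000 + 35,000 + 24,000 = 177,000
  Less exemption 81,000 → base 96,000
  96,000 × 10% = 9,600

17,900 > 9,600, so the regular tax governs.

17,900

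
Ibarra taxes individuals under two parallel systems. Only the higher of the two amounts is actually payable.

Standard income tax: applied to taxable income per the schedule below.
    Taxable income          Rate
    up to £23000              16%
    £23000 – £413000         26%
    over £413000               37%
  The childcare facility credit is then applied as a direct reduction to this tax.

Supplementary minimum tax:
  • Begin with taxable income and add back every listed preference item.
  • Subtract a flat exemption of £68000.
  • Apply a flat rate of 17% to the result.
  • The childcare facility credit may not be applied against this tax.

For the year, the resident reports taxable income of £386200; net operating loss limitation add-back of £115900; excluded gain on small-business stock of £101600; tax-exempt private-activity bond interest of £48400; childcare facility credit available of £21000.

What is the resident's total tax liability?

£99297

Supplementary minimum tax:
  Adjusted income: £386200 + £115900 + £101600 + £48400 = £652100
  Less exemption £68000 → base £584100
  £584100 × 17% = £99297

Standard income tax:
  £23000 × 16% = £3680
  £363200 × 26% = £94432
  → £98112
  Less childcare facility credit £21000 → £77112

£99297 > £77112, so the supplementary minimum tax is the binding amount.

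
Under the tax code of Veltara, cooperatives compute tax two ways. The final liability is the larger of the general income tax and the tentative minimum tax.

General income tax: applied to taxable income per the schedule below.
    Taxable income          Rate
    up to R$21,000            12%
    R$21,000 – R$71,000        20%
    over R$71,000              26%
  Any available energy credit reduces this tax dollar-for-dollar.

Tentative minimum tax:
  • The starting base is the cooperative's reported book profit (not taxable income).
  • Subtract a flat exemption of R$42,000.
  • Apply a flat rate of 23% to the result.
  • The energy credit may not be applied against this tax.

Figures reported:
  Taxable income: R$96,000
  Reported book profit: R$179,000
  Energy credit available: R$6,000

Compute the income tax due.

R$31,510

General income tax:
  R$21,000 × 12% = R$2,520
  R$50,000 × 20% = R$10,000
  R$25,000 × 26% = R$6,500
  → R$19,020
  Less energy credit R$6,000 → R$13,020

Tentative minimum tax:
  Base (reported book profit): R$179,000
  Less exemption R$42,000 → base R$137,000
  R$137,000 × 23% = R$31,510

R$31,510 > R$13,020, so the tentative minimum tax is the binding amount.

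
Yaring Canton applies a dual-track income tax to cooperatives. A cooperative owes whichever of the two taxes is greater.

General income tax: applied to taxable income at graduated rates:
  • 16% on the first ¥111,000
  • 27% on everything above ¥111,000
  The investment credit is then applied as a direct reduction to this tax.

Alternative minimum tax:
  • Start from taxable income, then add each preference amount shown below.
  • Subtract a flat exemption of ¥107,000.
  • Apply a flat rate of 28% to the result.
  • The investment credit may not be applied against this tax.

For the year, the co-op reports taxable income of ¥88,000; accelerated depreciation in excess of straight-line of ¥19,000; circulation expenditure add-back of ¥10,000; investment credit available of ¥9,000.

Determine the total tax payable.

Alternative minimum tax:
  Adjusted income: ¥88,000 + ¥19,000 + ¥10,000 = ¥117,000
  Less exemption ¥107,000 → base ¥10,000
  ¥10,000 × 28% = ¥2,800

General income tax:
  ¥88,000 × 16% = ¥14,080
  Less investment credit ¥9,000 → ¥5,080

¥5,080 > ¥2,800, so the general income tax governs.

¥5,080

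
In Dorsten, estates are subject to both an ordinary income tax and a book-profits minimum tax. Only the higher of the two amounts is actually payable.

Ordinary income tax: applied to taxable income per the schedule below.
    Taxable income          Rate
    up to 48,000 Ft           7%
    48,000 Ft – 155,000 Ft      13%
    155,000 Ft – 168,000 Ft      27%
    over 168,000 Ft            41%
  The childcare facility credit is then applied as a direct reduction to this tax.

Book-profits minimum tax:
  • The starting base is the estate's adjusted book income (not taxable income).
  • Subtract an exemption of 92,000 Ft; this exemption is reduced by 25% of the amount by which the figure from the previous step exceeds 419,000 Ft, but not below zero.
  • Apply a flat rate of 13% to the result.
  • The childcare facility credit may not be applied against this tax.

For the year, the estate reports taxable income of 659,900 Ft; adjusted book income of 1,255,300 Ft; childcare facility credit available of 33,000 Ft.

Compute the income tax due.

Book-profits minimum tax:
  Base (adjusted book income): 1,255,300 Ft
  Exemption: 25% × (1,255,300 Ft − 419,000 Ft) = 209,075 Ft ≥ 92,000 Ft, so the exemption is fully phased out
  Base: 1,255,300 Ft − 0 Ft = 1,255,300 Ft
  1,255,300 Ft × 13% = 163,189 Ft

Ordinary income tax:
  48,000 Ft × 7% = 3,360 Ft
  107,000 Ft × 13% = 13,910 Ft
  13,000 Ft × 27% = 3,510 Ft
  491,900 Ft × 41% = 201,679 Ft
  → 222,459 Ft
  Less childcare facility credit 33,000 Ft → 189,459 Ft

189,459 Ft > 163,189 Ft, so the ordinary income tax governs.

189,459 Ft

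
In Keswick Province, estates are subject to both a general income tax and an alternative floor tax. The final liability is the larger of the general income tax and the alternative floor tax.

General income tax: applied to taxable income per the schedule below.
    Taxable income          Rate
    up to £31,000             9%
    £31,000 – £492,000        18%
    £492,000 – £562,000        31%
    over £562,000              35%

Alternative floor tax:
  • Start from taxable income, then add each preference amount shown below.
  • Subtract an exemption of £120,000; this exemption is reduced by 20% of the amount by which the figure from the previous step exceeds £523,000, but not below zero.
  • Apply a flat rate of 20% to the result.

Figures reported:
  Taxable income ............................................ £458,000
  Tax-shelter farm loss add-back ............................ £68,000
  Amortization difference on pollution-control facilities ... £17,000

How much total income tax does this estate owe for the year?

£85,400

General income tax:
  £31,000 × 9% = £2,790
  £427,000 × 18% = £76,860
  → £79,650

Alternative floor tax:
  Adjusted income: £458,000 + £68,000 + £17,000 = £543,000
  Exemption: £120,000 − 20% × (£543,000 − £523,000) = £120,000 − £4,000 = £116,000
  Base: £543,000 − £116,000 = £427,000
  £427,000 × 20% = £85,400

£85,400 > £79,650, so the alternative floor tax is the binding amount.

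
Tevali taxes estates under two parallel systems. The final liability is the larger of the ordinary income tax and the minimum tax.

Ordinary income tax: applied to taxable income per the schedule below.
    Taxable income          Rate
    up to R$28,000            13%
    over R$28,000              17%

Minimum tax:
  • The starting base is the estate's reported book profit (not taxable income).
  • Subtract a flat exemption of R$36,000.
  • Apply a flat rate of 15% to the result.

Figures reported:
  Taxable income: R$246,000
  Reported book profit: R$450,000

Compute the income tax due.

Ordinary income tax:
  R$28,000 × 13% = R$3,640
  R$218,000 × 17% = R$37,060
  → R$40,700

Minimum tax:
  Base (reported book profit): R$450,000
  Less exemption R$36,000 → base R$414,000
  R$414,000 × 15% = R$62,100

R$62,100 > R$40,700, so the minimum tax is the binding amount.

R$62,100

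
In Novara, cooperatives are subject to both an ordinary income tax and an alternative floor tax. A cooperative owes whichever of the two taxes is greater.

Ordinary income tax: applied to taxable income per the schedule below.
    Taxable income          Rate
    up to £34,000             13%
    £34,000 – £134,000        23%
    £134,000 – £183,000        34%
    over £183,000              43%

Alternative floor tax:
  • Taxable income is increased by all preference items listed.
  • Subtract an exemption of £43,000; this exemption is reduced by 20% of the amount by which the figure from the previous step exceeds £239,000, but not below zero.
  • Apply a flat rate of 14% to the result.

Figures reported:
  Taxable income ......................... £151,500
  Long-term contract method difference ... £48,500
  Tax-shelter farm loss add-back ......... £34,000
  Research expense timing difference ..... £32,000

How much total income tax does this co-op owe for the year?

Ordinary income tax:
  £34,000 × 13% = £4,420
  £100,000 × 23% = £23,000
  £17,500 × 34% = £5,950
  → £33,370

Alternative floor tax:
  Adjusted income: £151,500 + £48,500 + £34,000 + £32,000 = £266,000
  Exemption: £43,000 − 20% × (£266,000 − £239,000) = £43,000 − £5,400 = £37,600
  Base: £266,000 − £37,600 = £228,400
  £228,400 × 14% = £31,976

£33,370 > £31,976, so the ordinary income tax governs.

£33,370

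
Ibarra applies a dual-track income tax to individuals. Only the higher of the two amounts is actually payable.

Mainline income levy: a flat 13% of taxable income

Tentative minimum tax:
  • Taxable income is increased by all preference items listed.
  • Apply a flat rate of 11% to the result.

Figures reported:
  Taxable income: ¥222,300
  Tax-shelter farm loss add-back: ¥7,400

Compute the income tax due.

¥28,899

Mainline income levy:
  ¥222,300 × 13% = ¥28,899

Tentative minimum tax:
  Adjusted income: ¥222,300 + ¥7,400 = ¥229,700
  ¥229,700 × 11% = ¥25,267

¥28,899 > ¥25,267, so the mainline income levy governs.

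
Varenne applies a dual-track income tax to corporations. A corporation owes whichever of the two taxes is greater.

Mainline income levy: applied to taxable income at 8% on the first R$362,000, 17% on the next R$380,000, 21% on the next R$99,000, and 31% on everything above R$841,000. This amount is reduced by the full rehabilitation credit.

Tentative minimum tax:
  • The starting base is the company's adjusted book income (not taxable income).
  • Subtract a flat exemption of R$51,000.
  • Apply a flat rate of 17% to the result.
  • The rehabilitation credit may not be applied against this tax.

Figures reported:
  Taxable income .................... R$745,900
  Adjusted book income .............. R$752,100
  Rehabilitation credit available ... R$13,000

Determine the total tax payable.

Tentative minimum tax:
  Base (adjusted book income): R$752,100
  Less exemption R$51,000 → base R$701,100
  R$701,100 × 17% = R$119,187

Mainline income levy:
  R$362,000 × 8% = R$28,960
  R$380,000 × 17% = R$64,600
  R$3,900 × 21% = R$819
  → R$94,379
  Less rehabilitation credit R$13,000 → R$81,379

R$119,187 > R$81,379, so the tentative minimum tax is the binding amount.

R$119,187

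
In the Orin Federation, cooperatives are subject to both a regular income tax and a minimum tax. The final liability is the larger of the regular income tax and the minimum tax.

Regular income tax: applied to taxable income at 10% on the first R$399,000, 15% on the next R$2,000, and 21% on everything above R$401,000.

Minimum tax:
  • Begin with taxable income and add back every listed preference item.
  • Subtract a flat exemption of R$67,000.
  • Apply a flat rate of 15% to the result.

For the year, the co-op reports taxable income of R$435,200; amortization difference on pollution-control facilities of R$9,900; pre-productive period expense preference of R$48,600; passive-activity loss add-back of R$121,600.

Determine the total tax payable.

Minimum tax:
  Adjusted income: R$435,200 + R$9,900 + R$48,600 + R$121,600 = R$615,300
  Less exemption R$67,000 → base R$548,300
  R$548,300 × 15% = R$82,245

Regular income tax:
  R$399,000 × 10% = R$39,900
  R$2,000 × 15% = R$300
  R$34,200 × 21% = R$7,182
  → R$47,382

R$82,245 > R$47,382, so the minimum tax is the binding amount.

R$82,245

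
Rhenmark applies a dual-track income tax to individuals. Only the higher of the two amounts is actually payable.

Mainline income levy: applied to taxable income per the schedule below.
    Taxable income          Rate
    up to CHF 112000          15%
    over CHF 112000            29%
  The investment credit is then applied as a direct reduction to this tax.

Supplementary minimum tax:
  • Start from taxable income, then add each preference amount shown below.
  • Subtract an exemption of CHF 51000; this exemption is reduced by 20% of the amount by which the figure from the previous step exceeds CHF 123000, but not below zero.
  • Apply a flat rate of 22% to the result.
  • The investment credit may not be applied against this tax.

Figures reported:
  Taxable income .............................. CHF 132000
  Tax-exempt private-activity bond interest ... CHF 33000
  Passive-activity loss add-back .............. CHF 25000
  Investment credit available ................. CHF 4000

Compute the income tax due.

Supplementary minimum tax:
  Adjusted income: CHF 132000 + CHF 33000 + CHF 25000 = CHF 190000
  Exemption: CHF 51000 − 20% × (CHF 190000 − CHF 123000) = CHF 51000 − CHF 13400 = CHF 37600
  Base: CHF 190000 − CHF 37600 = CHF 152400
  CHF 152400 × 22% = CHF 33528

Mainline income levy:
  CHF 112000 × 15% = CHF 16800
  CHF 20000 × 29% = CHF 5800
  → CHF 22600
  Less investment credit CHF 4000 → CHF 18600

CHF 33528 > CHF 18600, so the supplementary minimum tax is the binding amount.

CHF 33528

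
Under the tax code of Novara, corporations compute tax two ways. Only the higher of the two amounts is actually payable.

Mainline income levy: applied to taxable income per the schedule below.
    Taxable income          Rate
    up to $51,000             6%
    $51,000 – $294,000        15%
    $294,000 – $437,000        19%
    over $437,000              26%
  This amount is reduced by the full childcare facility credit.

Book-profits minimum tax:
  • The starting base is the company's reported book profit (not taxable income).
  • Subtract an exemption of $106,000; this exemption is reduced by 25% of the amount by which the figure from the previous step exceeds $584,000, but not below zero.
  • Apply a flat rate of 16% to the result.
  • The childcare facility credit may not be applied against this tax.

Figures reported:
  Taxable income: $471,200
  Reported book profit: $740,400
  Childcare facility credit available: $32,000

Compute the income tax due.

Book-profits minimum tax:
  Base (reported book profit): $740,400
  Exemption: $106,000 − 25% × ($740,400 − $584,000) = $106,000 − $39,100 = $66,900
  Base: $740,400 − $66,900 = $673,500
  $673,500 × 16% = $107,760

Mainline income levy:
  $51,000 × 6% = $3,060
  $243,000 × 15% = $36,450
  $143,000 × 19% = $27,170
  $34,200 × 26% = $8,892
  → $75,572
  Less childcare facility credit $32,000 → $43,572

$107,760 > $43,572, so the book-profits minimum tax is the binding amount.

$107,760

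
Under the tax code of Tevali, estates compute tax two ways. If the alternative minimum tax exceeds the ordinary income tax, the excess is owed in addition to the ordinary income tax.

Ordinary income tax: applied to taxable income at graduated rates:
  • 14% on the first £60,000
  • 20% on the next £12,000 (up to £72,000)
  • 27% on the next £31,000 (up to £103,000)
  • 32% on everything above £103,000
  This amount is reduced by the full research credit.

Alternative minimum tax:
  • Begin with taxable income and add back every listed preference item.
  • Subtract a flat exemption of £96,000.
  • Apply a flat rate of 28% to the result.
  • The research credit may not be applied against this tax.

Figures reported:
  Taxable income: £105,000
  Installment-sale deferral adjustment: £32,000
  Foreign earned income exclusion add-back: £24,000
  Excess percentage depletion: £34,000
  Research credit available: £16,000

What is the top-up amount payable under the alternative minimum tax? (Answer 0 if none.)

£23,910

Ordinary income tax:
  £60,000 × 14% = £8,400
  £12,000 × 20% = £2,400
  £31,000 × 27% = £8,370
  £2,000 × 32% = £640
  → £19,810
  Less research credit £16,000 → £3,810

Alternative minimum tax:
  Adjusted income: £105,000 + £32,000 + £24,000 + £34,000 = £195,000
  Less exemption £96,000 → base £99,000
  £99,000 × 28% = £27,720

Excess of alternative minimum tax over ordinary income tax: £27,720 − £3,810 = £23,910.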